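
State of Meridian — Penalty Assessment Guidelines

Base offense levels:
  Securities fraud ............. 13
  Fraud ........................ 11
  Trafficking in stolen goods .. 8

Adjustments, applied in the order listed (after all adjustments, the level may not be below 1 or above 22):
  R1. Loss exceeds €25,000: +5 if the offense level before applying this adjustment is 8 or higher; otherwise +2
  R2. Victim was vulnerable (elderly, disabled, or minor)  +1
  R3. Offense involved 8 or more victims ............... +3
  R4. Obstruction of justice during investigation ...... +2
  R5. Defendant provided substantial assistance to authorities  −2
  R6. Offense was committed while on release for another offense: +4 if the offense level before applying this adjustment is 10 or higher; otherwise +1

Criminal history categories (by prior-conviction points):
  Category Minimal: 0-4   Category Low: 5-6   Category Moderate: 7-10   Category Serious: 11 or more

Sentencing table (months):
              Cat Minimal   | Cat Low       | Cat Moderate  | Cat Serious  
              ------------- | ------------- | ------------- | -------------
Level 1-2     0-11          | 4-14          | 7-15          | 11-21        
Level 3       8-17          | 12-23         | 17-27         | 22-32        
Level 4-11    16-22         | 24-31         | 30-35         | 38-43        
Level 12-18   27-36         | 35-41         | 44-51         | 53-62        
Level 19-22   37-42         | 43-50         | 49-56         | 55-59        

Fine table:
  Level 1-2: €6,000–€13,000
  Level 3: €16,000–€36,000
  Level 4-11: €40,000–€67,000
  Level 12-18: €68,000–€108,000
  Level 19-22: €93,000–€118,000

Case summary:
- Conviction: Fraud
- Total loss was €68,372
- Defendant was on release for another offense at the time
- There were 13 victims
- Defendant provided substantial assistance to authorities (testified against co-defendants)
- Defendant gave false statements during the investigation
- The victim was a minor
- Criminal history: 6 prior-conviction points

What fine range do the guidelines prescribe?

Base offense level for fraud: 11.
R1 applies (level before this adjustment is 11 ≥ 8, so +5): 11 + 5 = 16.
R2 applies: 16 + 1 = 17.
R3 applies: 17 + 3 = 20.
R4 applies: 20 + 2 = 22.
R5 applies: 22 − 2 = 20.
R6 applies (level before this adjustment is 20 ≥ 10, so +4): 20 + 4 = 24.
Level 24 exceeds the maximum of 22; capped at 22.
Final offense level: 22.
Level 22 falls in the 19-22 band.
Fine table: Level 19-22 → €93,000–€118,000.

€93,000–€118,000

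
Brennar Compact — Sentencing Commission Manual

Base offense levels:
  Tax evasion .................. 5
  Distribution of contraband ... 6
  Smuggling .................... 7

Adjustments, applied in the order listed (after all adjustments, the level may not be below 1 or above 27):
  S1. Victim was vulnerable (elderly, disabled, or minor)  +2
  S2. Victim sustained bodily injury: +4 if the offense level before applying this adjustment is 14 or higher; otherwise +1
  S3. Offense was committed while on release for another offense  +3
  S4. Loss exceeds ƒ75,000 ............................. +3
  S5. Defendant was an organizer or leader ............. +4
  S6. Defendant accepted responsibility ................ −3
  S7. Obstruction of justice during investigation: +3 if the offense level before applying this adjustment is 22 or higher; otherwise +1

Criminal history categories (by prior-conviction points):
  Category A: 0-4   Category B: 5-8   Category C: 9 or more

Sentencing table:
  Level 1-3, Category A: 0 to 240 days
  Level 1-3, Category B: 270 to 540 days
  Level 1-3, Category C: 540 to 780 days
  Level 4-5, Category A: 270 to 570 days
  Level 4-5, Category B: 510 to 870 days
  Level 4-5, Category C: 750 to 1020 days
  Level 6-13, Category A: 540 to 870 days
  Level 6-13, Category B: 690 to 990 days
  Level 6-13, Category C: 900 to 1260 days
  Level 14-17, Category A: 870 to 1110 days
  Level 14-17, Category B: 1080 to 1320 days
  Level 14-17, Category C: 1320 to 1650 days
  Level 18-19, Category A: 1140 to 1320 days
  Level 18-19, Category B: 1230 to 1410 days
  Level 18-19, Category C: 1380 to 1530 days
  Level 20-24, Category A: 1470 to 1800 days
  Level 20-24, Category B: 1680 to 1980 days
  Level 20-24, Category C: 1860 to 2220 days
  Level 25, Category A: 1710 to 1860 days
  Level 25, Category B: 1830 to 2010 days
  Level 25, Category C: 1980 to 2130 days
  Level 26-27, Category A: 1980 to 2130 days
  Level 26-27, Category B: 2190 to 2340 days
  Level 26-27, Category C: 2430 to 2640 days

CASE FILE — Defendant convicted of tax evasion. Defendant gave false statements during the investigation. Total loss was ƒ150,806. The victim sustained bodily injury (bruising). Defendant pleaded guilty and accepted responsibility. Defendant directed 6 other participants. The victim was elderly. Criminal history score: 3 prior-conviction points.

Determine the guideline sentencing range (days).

540-870 days

Base offense level for tax evasion: 5.
S1 applies: 5 + 2 = 7.
S2 applies (level before this adjustment is 7 < 14, so +1): 7 + 1 = 8.
S4 applies: 8 + 3 = 11.
S5 applies: 11 + 4 = 15.
S6 applies: 15 − 3 = 12.
S7 applies (level before this adjustment is 12 < 22, so +1): 12 + 1 = 13.
Final offense level: 13.
Criminal history: 3 prior points → Category A (0-4).
Level 13 falls in the 6-13 band.
Grid: Level 6-13 × Category A = 540-870 days.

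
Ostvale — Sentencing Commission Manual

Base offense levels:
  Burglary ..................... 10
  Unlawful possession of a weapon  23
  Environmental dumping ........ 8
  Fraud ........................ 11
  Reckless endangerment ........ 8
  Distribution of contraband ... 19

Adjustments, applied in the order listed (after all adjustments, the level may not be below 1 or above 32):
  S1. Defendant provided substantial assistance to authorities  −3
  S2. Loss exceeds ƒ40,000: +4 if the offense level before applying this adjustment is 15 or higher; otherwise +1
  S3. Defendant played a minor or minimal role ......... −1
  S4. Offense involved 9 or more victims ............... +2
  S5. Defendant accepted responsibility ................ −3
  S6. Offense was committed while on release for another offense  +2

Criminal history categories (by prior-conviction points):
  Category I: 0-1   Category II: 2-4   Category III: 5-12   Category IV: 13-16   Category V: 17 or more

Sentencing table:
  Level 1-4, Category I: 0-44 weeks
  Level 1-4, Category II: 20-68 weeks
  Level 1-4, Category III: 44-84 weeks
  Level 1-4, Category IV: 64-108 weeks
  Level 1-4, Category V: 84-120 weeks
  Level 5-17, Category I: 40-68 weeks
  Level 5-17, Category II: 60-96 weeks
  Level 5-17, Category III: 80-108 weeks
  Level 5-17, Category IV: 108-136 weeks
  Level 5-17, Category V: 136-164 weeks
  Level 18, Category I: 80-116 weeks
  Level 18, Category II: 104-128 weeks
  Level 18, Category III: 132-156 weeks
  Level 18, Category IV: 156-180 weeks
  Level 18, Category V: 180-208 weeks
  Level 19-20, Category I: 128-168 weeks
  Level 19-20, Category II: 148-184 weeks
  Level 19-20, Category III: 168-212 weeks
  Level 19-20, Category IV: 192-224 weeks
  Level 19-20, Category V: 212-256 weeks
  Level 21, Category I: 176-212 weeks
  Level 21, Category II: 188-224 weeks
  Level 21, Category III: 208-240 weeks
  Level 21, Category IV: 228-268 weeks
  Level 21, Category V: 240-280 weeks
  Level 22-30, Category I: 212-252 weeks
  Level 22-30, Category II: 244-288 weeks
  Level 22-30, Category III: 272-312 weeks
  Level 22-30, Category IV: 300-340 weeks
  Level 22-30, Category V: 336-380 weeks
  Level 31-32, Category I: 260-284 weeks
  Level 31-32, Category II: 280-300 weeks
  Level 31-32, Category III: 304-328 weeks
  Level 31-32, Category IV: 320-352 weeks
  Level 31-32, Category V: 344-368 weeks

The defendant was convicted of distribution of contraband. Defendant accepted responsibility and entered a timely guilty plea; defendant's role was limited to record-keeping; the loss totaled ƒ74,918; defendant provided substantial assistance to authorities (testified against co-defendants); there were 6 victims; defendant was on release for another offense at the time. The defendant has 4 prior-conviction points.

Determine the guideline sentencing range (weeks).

Base offense level for distribution of contraband: 19.
S1 applies: 19 − 3 = 16.
S2 applies (level before this adjustment is 16 ≥ 15, so +4): 16 + 4 = 20.
S3 applies: 20 − 1 = 19.
S5 applies: 19 − 3 = 16.
S6 applies: 16 + 2 = 18.
Final offense level: 18.
Criminal history: 4 prior points → Category II (2-4).
Level 18 falls in the 18 band.
Grid: Level 18 × Category II = 104-128 weeks.

104-128 weeks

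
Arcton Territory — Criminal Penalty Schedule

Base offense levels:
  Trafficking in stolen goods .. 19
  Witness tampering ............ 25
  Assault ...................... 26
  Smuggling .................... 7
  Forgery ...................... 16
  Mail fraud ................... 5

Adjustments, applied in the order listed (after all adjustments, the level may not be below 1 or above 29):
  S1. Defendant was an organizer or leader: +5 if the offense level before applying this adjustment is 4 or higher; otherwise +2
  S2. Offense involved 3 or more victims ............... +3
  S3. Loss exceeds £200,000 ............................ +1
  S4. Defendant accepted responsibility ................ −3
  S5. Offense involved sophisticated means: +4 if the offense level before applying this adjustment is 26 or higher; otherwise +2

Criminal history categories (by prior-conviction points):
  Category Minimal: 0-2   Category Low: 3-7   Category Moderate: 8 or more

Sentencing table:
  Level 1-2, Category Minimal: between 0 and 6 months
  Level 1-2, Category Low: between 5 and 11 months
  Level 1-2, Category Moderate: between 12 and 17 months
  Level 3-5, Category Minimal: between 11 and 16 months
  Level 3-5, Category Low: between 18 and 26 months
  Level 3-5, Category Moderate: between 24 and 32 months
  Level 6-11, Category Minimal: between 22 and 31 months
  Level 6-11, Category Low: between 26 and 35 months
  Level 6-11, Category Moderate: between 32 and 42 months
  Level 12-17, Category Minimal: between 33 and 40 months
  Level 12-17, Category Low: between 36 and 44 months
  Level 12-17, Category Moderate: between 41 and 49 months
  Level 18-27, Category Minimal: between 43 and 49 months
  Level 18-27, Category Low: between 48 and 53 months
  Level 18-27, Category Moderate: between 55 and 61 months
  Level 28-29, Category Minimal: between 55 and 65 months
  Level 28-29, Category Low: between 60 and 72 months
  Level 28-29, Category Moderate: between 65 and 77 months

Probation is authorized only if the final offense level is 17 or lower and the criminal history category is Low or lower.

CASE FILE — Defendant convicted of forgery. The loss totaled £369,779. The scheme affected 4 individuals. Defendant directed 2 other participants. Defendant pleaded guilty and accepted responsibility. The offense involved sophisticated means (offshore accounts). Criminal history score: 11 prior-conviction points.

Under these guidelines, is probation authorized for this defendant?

No

Base offense level for forgery: 16.
S1 applies (level before this adjustment is 16 ≥ 4, so +5): 16 + 5 = 21.
S2 applies: 21 + 3 = 24.
S3 applies: 24 + 1 = 25.
S4 applies: 25 − 3 = 22.
S5 applies (level before this adjustment is 22 < 26, so +2): 22 + 2 = 24.
Final offense level: 24.
Criminal history: 11 prior points → Category Moderate (8+).
Level 24 falls in the 18-27 band.
Grid: Level 18-27 × Category Moderate = 55-61 months.
Probation check: level 24 > 17 and category Moderate > Low → not eligible.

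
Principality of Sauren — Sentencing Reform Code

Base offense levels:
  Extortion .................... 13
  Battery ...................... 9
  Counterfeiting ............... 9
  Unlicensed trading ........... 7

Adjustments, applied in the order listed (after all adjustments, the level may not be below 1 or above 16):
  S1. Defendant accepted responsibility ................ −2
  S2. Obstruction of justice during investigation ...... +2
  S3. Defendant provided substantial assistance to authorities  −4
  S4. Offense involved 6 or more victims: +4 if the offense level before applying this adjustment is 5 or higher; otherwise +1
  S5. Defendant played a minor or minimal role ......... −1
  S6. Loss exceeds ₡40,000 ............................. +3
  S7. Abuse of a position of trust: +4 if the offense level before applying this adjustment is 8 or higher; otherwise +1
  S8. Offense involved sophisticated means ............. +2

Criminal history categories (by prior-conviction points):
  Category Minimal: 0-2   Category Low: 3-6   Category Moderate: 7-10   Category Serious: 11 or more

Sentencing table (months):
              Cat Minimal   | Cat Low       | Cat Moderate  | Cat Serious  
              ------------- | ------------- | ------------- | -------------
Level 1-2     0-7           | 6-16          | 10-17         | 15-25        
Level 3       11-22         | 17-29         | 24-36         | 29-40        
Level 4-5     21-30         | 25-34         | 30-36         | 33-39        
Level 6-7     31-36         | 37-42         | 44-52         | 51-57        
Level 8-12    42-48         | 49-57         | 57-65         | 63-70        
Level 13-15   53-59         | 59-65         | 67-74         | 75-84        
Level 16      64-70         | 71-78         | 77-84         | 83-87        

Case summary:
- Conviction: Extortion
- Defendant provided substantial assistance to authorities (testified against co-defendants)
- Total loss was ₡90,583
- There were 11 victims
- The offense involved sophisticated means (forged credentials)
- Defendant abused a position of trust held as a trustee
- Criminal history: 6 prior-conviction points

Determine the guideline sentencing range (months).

71-78 months

Base offense level for extortion: 13.
S1 does not apply.
S2 does not apply.
S3 applies: 13 − 4 = 9.
S4 applies (level before this adjustment is 9 ≥ 5, so +4): 9 + 4 = 13.
S5 does not apply.
S6 applies: 13 + 3 = 16.
S7 applies (level before this adjustment is 16 ≥ 8, so +4): 16 + 4 = 20.
S8 applies: 20 + 2 = 22.
Level 22 exceeds the maximum of 16; capped at 16.
Final offense level: 16.
Criminal history: 6 prior points → Category Low (3-6).
Level 16 falls in the 16 band.
Grid: Level 16 × Category Low = 71-78 months.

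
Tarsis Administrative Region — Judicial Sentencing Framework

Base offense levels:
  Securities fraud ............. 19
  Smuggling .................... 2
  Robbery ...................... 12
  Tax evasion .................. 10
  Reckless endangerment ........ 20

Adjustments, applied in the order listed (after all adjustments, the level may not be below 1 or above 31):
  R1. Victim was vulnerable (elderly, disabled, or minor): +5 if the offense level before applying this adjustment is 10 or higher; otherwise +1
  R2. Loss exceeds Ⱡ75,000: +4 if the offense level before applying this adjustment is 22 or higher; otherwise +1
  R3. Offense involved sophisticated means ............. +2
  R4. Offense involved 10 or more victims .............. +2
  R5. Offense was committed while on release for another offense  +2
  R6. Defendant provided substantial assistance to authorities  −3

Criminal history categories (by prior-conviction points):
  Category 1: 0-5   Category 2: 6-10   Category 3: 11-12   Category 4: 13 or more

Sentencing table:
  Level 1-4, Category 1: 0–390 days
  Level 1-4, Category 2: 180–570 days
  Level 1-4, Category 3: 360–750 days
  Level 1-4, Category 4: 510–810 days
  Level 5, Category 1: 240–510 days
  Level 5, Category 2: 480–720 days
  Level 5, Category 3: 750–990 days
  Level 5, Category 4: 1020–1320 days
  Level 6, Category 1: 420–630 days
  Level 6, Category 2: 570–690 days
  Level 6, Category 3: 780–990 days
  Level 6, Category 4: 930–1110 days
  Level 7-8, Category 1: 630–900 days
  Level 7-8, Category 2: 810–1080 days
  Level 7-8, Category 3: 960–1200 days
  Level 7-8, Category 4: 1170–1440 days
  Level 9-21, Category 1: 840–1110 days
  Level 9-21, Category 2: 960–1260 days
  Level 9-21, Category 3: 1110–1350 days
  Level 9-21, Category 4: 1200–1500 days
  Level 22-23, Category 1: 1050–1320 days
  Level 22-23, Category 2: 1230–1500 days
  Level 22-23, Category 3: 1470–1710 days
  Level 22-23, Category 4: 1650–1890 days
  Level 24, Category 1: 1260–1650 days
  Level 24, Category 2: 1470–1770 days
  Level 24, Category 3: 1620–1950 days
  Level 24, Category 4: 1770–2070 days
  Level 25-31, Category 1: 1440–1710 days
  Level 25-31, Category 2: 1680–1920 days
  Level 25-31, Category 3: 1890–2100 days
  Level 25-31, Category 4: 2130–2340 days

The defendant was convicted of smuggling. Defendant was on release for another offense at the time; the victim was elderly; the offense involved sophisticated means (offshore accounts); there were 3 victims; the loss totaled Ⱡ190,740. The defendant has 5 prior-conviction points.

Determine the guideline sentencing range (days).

Base offense level for smuggling: 2.
R1 applies (level before this adjustment is 2 < 10, so +1): 2 + 1 = 3.
R2 applies (level before this adjustment is 3 < 22, so +1): 3 + 1 = 4.
R3 applies: 4 + 2 = 6.
R4 does not apply.
R5 applies: 6 + 2 = 8.
Final offense level: 8.
Criminal history: 5 prior points → Category 1 (0-5).
Level 8 falls in the 7-8 band.
Grid: Level 7-8 × Category 1 = 630-900 days.

630-900 days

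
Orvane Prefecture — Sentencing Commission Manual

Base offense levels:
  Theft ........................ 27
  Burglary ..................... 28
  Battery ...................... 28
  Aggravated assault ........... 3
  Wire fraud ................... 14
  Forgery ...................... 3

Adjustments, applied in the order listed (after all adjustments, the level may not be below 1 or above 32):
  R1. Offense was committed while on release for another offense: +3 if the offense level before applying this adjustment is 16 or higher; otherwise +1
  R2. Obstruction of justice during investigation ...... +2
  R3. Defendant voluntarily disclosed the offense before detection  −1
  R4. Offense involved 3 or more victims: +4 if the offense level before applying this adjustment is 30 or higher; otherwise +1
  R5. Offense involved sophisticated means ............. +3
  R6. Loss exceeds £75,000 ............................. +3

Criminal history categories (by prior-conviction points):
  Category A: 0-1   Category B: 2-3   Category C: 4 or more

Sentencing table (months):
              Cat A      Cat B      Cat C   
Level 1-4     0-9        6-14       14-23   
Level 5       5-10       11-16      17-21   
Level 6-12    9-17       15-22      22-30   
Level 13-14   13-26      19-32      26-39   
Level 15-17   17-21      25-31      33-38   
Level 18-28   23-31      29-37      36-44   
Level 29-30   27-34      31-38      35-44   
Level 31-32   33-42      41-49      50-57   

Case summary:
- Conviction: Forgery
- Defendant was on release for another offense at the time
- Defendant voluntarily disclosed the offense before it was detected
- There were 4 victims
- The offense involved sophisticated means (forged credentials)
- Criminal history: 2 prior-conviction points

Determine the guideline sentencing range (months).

15-22 months

Base offense level for forgery: 3.
R1 applies (level before this adjustment is 3 < 16, so +1): 3 + 1 = 4.
R3 applies: 4 − 1 = 3.
R4 applies (level before this adjustment is 3 < 30, so +1): 3 + 1 = 4.
R5 applies: 4 + 3 = 7.
R6 does not apply.
Final offense level: 7.
Criminal history: 2 prior points → Category B (2-3).
Level 7 falls in the 6-12 band.
Grid: Level 6-12 × Category B = 15-22 months.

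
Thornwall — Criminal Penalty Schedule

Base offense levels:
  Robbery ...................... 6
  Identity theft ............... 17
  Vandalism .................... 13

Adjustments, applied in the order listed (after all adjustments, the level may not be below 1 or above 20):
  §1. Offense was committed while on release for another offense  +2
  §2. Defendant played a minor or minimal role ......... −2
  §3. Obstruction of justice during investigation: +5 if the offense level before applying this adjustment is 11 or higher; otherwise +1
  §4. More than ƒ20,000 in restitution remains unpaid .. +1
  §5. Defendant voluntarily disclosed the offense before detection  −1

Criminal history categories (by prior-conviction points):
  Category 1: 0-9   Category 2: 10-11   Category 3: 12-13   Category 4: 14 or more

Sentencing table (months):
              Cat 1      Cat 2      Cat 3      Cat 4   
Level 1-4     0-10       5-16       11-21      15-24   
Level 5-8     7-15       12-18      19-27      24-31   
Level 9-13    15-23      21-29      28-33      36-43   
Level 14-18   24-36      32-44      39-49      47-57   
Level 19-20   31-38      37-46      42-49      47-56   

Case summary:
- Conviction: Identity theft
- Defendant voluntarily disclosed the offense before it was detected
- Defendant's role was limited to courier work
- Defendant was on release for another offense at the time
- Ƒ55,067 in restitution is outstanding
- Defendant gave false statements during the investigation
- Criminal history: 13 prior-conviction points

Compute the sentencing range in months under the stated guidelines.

42-49 months

Base offense level for identity theft: 17.
§1 applies: 17 + 2 = 19.
§2 applies: 19 − 2 = 17.
§3 applies (level before this adjustment is 17 ≥ 11, so +5): 17 + 5 = 22.
§4 applies: 22 + 1 = 23.
§5 applies: 23 − 1 = 22.
Level 22 exceeds the maximum of 20; capped at 20.
Final offense level: 20.
Criminal history: 13 prior points → Category 3 (12-13).
Level 20 falls in the 19-20 band.
Grid: Level 19-20 × Category 3 = 42-49 months.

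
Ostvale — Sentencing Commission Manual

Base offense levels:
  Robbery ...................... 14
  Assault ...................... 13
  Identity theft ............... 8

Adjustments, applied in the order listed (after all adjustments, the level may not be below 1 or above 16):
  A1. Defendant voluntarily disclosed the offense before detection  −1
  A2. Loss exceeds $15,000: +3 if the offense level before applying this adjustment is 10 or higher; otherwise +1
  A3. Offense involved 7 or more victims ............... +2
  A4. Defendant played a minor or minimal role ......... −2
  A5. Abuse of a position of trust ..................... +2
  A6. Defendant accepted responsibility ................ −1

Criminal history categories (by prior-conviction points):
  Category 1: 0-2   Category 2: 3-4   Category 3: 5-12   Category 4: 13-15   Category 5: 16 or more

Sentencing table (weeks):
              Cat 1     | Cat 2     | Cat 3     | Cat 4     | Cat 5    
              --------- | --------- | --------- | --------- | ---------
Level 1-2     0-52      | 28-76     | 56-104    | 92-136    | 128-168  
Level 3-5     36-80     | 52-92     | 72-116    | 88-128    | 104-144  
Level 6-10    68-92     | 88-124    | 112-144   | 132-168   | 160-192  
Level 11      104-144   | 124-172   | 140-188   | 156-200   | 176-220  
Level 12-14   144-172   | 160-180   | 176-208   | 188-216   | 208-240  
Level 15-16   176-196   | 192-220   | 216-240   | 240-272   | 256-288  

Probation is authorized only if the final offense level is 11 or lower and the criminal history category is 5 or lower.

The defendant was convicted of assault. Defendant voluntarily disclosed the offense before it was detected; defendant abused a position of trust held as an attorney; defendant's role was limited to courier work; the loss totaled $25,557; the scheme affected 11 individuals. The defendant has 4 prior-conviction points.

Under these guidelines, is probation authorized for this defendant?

No

Base offense level for assault: 13.
A1 applies: 13 − 1 = 12.
A2 applies (level before this adjustment is 12 ≥ 10, so +3): 12 + 3 = 15.
A3 applies: 15 + 2 = 17.
A4 applies: 17 − 2 = 15.
A5 applies: 15 + 2 = 17.
A6 does not apply.
Level 17 exceeds the maximum of 16; capped at 16.
Final offense level: 16.
Criminal history: 4 prior points → Category 2 (3-4).
Level 16 falls in the 15-16 band.
Grid: Level 15-16 × Category 2 = 192-220 weeks.
Probation check: level 16 > 11 and category 2 ≤ 5 → not eligible.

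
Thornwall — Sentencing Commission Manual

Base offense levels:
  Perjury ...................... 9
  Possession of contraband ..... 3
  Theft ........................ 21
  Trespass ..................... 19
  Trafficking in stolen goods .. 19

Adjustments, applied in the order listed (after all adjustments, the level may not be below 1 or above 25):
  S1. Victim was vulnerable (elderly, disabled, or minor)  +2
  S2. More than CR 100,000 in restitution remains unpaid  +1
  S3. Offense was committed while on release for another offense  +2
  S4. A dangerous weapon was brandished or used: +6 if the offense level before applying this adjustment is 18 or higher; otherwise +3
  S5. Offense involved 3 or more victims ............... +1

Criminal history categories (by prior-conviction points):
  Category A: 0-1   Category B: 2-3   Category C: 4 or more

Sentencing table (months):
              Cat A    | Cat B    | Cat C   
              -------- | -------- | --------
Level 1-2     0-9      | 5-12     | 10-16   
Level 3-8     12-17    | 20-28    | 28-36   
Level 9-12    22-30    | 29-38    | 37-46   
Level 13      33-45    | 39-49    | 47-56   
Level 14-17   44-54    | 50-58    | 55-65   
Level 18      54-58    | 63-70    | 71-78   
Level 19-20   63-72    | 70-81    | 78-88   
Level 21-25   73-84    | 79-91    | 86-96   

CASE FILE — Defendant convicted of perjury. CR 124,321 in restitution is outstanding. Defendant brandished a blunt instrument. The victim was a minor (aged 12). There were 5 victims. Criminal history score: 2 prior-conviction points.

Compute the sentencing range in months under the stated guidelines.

Base offense level for perjury: 9.
S1 applies: 9 + 2 = 11.
S2 applies: 11 + 1 = 12.
S3 does not apply.
S4 applies (level before this adjustment is 12 < 18, so +3): 12 + 3 = 15.
S5 applies: 15 + 1 = 16.
Final offense level: 16.
Criminal history: 2 prior points → Category B (2-3).
Level 16 falls in the 14-17 band.
Grid: Level 14-17 × Category B = 50-58 months.

50-58 months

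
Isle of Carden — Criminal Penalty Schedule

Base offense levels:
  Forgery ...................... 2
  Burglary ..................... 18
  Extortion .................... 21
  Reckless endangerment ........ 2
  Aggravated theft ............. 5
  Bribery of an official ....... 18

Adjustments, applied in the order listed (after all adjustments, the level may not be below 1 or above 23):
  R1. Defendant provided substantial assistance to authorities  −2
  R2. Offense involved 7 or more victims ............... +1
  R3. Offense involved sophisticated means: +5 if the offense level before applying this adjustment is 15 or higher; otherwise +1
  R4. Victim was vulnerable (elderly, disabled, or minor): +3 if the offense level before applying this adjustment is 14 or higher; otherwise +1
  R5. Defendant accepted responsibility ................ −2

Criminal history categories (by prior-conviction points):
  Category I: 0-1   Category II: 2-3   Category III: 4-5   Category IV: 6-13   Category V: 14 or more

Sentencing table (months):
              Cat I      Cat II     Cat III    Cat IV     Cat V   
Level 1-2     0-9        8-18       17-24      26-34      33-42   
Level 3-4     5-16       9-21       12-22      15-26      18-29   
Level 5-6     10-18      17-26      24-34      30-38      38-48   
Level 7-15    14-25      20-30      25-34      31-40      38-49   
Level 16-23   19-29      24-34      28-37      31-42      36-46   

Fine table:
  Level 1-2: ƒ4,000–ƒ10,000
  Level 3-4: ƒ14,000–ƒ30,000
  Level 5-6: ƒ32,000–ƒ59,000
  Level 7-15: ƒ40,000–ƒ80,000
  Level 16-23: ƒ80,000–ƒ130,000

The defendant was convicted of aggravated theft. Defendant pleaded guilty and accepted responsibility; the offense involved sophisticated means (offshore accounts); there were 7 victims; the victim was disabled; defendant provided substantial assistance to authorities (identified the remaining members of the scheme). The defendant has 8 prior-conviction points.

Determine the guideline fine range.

ƒ14,000–ƒ30,000

Base offense level for aggravated theft: 5.
R1 applies: 5 − 2 = 3.
R2 applies: 3 + 1 = 4.
R3 applies (level before this adjustment is 4 < 15, so +1): 4 + 1 = 5.
R4 applies (level before this adjustment is 5 < 14, so +1): 5 + 1 = 6.
R5 applies: 6 − 2 = 4.
Final offense level: 4.
Level 4 falls in the 3-4 band.
Fine table: Level 3-4 → ƒ14,000–ƒ30,000.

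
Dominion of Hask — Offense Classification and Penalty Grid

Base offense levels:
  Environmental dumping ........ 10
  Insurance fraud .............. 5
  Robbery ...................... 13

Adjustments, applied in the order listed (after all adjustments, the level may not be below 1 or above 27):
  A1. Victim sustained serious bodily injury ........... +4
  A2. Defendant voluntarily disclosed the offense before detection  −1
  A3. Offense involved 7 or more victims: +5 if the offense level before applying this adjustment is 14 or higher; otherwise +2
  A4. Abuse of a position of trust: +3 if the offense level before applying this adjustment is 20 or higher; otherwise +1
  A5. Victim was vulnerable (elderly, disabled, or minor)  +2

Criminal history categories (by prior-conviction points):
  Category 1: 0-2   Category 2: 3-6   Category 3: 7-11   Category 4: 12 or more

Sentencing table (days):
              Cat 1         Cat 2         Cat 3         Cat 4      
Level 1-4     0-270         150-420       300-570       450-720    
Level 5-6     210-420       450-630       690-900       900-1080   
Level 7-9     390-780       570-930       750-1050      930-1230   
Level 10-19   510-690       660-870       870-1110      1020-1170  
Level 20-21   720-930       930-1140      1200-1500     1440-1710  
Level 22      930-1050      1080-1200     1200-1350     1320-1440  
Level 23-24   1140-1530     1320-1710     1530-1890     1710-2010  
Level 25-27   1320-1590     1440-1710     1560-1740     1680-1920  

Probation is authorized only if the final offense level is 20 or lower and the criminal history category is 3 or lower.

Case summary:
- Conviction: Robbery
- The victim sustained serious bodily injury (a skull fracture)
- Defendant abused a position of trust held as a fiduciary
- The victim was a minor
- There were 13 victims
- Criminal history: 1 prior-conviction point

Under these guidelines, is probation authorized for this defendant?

Base offense level for robbery: 13.
A1 applies: 13 + 4 = 17.
A2 does not apply.
A3 applies (level before this adjustment is 17 ≥ 14, so +5): 17 + 5 = 22.
A4 applies (level before this adjustment is 22 ≥ 20, so +3): 22 + 3 = 25.
A5 applies: 25 + 2 = 27.
Final offense level: 27.
Criminal history: 1 prior point → Category 1 (0-2).
Level 27 falls in the 25-27 band.
Grid: Level 25-27 × Category 1 = 1320-1590 days.
Probation check: level 27 > 20 and category 1 ≤ 3 → not eligible.

No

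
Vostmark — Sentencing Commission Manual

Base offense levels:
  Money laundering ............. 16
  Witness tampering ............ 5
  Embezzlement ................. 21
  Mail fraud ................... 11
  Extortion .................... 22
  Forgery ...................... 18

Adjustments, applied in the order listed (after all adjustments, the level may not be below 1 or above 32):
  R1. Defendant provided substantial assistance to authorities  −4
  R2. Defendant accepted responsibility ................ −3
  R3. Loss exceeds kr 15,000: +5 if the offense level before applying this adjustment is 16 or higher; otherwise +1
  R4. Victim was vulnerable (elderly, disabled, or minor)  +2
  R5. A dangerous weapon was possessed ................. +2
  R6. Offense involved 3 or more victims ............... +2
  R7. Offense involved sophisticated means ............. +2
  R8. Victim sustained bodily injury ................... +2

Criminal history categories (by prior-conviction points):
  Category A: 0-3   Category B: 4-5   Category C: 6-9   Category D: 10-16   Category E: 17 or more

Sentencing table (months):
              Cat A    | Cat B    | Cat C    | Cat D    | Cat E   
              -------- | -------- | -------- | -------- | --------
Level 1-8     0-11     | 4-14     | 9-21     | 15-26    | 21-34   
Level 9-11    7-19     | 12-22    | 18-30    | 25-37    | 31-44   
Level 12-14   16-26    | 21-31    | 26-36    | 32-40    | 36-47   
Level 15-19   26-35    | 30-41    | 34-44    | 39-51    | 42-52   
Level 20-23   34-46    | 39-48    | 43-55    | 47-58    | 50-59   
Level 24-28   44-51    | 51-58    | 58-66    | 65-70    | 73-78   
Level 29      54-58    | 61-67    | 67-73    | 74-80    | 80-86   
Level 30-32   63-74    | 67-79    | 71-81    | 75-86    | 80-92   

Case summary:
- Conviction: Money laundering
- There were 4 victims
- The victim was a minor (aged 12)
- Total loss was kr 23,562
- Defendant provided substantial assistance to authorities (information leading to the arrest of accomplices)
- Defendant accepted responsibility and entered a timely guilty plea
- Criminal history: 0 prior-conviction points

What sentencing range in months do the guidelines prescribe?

16-26 months

Base offense level for money laundering: 16.
R1 applies: 16 − 4 = 12.
R2 applies: 12 − 3 = 9.
R3 applies (level before this adjustment is 9 < 16, so +1): 9 + 1 = 10.
R4 applies: 10 + 2 = 12.
R6 applies: 12 + 2 = 14.
R7 does not apply.
R8 does not apply.
Final offense level: 14.
Criminal history: 0 prior points → Category A (0-3).
Level 14 falls in the 12-14 band.
Grid: Level 12-14 × Category A = 16-26 months.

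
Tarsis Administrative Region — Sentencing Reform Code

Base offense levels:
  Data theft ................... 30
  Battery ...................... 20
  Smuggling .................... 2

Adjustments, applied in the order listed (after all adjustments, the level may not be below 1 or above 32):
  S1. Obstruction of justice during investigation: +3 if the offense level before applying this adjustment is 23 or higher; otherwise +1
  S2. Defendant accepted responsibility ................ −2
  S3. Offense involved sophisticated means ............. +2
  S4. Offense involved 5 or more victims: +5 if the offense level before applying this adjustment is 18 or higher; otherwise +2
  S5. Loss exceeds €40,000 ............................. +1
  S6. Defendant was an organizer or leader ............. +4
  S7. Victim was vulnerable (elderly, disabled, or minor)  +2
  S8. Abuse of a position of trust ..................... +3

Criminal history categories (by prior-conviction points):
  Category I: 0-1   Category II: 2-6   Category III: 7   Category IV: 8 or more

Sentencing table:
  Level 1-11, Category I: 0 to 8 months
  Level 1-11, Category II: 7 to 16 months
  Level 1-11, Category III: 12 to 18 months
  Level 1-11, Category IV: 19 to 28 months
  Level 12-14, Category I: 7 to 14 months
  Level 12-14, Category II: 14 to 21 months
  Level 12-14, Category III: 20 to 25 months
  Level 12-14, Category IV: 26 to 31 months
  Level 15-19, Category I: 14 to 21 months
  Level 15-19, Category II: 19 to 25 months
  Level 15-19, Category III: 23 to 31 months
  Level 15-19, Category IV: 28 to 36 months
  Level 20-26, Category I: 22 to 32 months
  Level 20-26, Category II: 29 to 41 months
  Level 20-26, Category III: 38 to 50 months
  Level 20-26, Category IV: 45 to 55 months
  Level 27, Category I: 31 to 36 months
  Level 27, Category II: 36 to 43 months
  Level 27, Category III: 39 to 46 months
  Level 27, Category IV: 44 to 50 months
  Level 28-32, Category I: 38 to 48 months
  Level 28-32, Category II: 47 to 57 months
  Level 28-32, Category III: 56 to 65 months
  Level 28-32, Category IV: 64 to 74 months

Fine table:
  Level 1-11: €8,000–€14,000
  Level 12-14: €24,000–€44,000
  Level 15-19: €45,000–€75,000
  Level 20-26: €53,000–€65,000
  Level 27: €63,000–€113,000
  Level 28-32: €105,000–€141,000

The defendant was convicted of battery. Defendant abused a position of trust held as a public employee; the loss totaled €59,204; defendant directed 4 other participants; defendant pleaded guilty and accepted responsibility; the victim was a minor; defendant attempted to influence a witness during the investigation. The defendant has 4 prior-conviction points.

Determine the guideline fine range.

€105,000–€141,000

Base offense level for battery: 20.
S1 applies (level before this adjustment is 20 < 23, so +1): 20 + 1 = 21.
S2 applies: 21 − 2 = 19.
S3 does not apply.
S5 applies: 19 + 1 = 20.
S6 applies: 20 + 4 = 24.
S7 applies: 24 + 2 = 26.
S8 applies: 26 + 3 = 29.
Final offense level: 29.
Level 29 falls in the 28-32 band.
Fine table: Level 28-32 → €105,000–€141,000.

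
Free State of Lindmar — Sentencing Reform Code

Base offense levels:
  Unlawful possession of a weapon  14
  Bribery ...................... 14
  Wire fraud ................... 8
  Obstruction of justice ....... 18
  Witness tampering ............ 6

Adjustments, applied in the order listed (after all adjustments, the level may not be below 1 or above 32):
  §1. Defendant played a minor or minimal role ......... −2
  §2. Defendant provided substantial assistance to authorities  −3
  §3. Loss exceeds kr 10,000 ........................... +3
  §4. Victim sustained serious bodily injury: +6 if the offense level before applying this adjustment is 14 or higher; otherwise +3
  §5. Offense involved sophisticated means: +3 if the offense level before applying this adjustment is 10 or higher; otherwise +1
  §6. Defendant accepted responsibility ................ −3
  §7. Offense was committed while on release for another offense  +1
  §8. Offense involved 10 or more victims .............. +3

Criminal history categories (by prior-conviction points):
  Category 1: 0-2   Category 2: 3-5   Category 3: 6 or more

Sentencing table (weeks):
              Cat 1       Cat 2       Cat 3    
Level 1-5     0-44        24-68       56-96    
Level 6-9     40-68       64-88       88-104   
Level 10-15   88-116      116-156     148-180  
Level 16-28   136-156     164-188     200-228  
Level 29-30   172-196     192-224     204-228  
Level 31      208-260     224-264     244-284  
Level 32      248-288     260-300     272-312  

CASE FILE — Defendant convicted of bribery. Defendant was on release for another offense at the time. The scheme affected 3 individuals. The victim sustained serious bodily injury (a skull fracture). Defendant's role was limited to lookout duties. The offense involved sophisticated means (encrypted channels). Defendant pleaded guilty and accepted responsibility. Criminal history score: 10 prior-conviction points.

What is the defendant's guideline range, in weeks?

200-228 weeks

Base offense level for bribery: 14.
§1 applies: 14 − 2 = 12.
§3 does not apply.
§4 applies (level before this adjustment is 12 < 14, so +3): 12 + 3 = 15.
§5 applies (level before this adjustment is 15 ≥ 10, so +3): 15 + 3 = 18.
§6 applies: 18 − 3 = 15.
§7 applies: 15 + 1 = 16.
Final offense level: 16.
Criminal history: 10 prior points → Category 3 (6+).
Level 16 falls in the 16-28 band.
Grid: Level 16-28 × Category 3 = 200-228 weeks.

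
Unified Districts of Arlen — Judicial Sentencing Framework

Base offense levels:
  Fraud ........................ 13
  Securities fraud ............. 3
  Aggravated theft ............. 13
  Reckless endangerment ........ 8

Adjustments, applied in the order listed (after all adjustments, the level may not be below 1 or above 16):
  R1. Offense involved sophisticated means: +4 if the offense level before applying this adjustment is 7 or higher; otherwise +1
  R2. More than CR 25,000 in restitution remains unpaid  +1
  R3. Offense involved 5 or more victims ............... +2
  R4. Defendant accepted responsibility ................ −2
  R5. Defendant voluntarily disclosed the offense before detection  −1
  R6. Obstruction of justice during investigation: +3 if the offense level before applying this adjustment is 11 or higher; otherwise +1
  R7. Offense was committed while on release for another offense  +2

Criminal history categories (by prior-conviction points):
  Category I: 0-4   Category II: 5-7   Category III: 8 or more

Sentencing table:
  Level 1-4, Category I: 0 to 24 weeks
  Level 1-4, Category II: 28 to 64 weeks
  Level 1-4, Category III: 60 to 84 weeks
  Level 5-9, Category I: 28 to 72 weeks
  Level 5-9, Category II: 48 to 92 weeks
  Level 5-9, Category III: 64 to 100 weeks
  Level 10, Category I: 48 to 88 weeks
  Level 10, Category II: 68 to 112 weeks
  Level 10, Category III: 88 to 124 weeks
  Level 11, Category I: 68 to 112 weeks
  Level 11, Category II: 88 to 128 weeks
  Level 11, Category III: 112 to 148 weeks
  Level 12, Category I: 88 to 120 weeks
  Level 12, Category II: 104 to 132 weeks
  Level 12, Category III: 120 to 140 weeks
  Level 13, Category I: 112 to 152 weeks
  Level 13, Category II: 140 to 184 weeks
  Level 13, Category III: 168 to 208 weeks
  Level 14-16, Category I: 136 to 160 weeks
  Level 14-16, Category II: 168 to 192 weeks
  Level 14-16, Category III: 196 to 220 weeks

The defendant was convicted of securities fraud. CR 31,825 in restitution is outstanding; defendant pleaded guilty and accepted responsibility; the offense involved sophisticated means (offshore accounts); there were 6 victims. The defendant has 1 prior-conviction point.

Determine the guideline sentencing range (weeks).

Base offense level for securities fraud: 3.
R1 applies (level before this adjustment is 3 < 7, so +1): 3 + 1 = 4.
R2 applies: 4 + 1 = 5.
R3 applies: 5 + 2 = 7.
R4 applies: 7 − 2 = 5.
R6 does not apply.
R7 does not apply.
Final offense level: 5.
Criminal history: 1 prior point → Category I (0-4).
Level 5 falls in the 5-9 band.
Grid: Level 5-9 × Category I = 28-72 weeks.

28-72 weeks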